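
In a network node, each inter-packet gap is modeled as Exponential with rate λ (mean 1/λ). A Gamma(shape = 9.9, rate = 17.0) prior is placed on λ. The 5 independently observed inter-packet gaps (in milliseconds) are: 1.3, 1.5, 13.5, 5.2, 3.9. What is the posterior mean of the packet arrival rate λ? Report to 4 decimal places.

With a Gamma(shape α, rate β) prior on the exponential rate λ, the posterior after n observations with total T = Σxᵢ is Gamma(α+n, β+T).
Sum of observations T = 25.4 milliseconds; n = 5.
Posterior: Gamma(9.9+5, 17.0+25.4) = Gamma(14.9, 42.4).
Posterior mean of λ = α/β = 14.9/42.4 = 0.3514.

0.3514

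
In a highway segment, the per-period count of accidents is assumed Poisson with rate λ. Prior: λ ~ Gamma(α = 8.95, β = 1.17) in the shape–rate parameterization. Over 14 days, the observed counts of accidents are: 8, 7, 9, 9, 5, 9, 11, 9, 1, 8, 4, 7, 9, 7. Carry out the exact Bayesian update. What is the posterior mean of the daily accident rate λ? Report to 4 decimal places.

With a Gamma(shape α, rate β) prior, the Poisson likelihood is conjugate: the posterior is Gamma(α + ΣXᵢ, β + n).
Sum of counts S = 103 over n = 14 days.
Posterior: Gamma(α+S, β+n) = Gamma(8.95+103, 1.17+14) = Gamma(111.95, 15.17).
Posterior mean = α/β = 111.95/15.17 = 7.3797.

7.3797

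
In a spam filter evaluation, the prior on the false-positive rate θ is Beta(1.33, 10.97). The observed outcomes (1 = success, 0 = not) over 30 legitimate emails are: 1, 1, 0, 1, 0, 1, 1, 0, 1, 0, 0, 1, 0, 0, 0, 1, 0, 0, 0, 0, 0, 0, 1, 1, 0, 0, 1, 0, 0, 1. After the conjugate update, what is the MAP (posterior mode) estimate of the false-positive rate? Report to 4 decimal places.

0.3060

The Beta prior is conjugate to a Binomial/Bernoulli likelihood; the update adds successes to α and failures to β.
Posterior: Beta(α+k, β+n−k) = Beta(1.33+12, 10.97+18) = Beta(13.33, 28.97).
Mode of Beta(a,b) for a,b>1 is (a−1)/(a+b−2) = 12.33/40.30 = 0.3060.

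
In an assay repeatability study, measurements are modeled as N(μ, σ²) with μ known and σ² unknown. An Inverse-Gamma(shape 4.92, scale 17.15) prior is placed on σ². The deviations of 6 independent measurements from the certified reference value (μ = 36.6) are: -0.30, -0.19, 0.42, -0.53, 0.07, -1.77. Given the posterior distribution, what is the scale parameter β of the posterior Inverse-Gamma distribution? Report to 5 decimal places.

With known mean μ and an Inverse-Gamma(α, β) prior on σ², the Normal likelihood is conjugate: posterior is Inv-Gamma(α + n/2, β + Σ(xᵢ−μ)²/2).
Σ(xᵢ−μ)² = (-0.30)² + (-0.19)² + (0.42)² + (-0.53)² + (0.07)² + (-1.77)² = 3.7212.
Posterior: Inv-Gamma(4.92 + 6/2, 17.15 + 3.7212/2) = Inv-Gamma(7.92, 19.01060).
Posterior β = 19.01060.

19.01060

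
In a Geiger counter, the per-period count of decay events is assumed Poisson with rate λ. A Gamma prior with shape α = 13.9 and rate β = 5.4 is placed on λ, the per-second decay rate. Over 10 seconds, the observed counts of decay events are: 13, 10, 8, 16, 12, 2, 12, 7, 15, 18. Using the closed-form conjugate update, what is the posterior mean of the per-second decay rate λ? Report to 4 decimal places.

With a Gamma(shape α, rate β) prior, the Poisson likelihood is conjugate: the posterior is Gamma(α + ΣXᵢ, β + n).
Sum of counts S = 113 over n = 10 seconds.
Posterior: Gamma(α+S, β+n) = Gamma(13.9+113, 5.4+10) = Gamma(126.9, 15.4).
Posterior mean = α/β = 126.9/15.4 = 8.2403.

8.2403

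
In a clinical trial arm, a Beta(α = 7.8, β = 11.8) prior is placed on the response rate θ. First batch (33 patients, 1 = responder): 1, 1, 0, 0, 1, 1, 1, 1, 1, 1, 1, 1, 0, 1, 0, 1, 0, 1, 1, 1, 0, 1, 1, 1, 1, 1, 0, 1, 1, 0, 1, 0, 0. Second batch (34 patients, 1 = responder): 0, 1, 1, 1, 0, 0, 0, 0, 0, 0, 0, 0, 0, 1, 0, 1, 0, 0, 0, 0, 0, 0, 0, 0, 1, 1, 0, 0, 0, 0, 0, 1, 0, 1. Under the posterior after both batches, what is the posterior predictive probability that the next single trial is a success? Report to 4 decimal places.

0.4596

The Beta prior is conjugate to a Binomial/Bernoulli likelihood; the update adds successes to α and failures to β.
After batch 1: Beta(7.8+23, 11.8+10) = Beta(30.8, 21.8).
After batch 2: Beta(30.8+9, 21.8+25) = Beta(39.8, 46.8).
For a single future Bernoulli trial, P(success | data) = α/(α+β) = 0.4596.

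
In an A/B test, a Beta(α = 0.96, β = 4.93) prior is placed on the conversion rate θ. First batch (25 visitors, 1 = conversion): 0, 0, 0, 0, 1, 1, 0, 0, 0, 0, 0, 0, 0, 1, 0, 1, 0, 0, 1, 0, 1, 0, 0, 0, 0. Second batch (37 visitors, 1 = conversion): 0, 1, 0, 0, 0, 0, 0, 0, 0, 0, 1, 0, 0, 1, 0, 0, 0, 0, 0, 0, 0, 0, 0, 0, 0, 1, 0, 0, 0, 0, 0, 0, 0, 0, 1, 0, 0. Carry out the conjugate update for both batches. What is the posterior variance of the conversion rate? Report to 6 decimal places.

The Beta prior is conjugate to a Binomial/Bernoulli likelihood; the update adds successes to α and failures to β.
After batch 1: Beta(0.96+6, 4.93+19) = Beta(6.96, 23.93).
After batch 2: Beta(6.96+5, 23.93+32) = Beta(11.96, 55.93).
Var = αβ/((α+β)²(α+β+1)) = 11.96·55.93/(67.89²·68.89) = 0.002107.

0.002107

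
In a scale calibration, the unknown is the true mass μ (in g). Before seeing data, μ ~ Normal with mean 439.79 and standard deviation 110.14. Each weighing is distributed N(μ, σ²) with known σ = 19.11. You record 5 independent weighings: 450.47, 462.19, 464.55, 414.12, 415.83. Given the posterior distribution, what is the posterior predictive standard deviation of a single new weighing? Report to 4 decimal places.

20.9235

For Normal data with known variance σ², a Normal(μ₀, σ₀²) prior on μ is conjugate. Posterior precision = 1/σ₀² + n/σ²; posterior mean is the precision-weighted average of μ₀ and x̄.
σ₀² = 110.14² = 12130.8196, σ² = 19.11² = 365.1921; σ² + n·σ₀² = 365.1921 + 5·12130.8196 = 61019.2901.
Posterior precision = 1/σ₀² + n/σ² = 1/12130.8196 + 5/365.1921 = (σ² + n·σ₀²)/(σ₀²σ²) = 61019.2901/(12130.8196·365.1921); posterior variance σₙ² = σ₀²σ²/(σ² + n·σ₀²) = 12130.8196·365.1921/61019.2901 = 72.601295.
Predictive variance for one new observation = σₙ² + σ² = 12130.8196·365.1921/61019.2901 + 365.1921 = σ²·(σ₀² + 61019.2901)/61019.2901 = 365.1921·73150.1097/61019.2901 = 437.793395; SD = √(365.1921·73150.1097/61019.2901) = 20.9235.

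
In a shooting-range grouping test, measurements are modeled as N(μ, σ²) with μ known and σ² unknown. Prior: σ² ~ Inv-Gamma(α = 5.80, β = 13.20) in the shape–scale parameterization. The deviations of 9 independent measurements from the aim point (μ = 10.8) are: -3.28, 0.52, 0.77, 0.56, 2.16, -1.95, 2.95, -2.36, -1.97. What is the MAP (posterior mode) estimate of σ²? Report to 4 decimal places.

With known mean μ and an Inverse-Gamma(α, β) prior on σ², the Normal likelihood is conjugate: posterior is Inv-Gamma(α + n/2, β + Σ(xᵢ−μ)²/2).
Σ(xᵢ−μ)² = (-3.28)² + (0.52)² + (0.77)² + (0.56)² + (2.16)² + (-1.95)² + (2.95)² + (-2.36)² + (-1.97)² = 38.5564.
Posterior: Inv-Gamma(5.80 + 9/2, 13.20 + 38.5564/2) = Inv-Gamma(10.30, 32.47820).
Mode = β/(α+1) = 32.47820/11.30 = 2.8742.

2.8742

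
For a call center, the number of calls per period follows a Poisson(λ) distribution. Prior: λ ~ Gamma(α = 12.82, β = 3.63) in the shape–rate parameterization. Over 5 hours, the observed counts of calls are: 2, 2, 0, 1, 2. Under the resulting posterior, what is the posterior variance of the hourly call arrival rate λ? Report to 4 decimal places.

0.2661

With a Gamma(shape α, rate β) prior, the Poisson likelihood is conjugate: the posterior is Gamma(α + ΣXᵢ, β + n).
Sum of counts S = 7 over n = 5 hours.
Posterior: Gamma(α+S, β+n) = Gamma(12.82+7, 3.63+5) = Gamma(19.82, 8.63).
Var = α/β² = 19.82/8.63² = 0.2661.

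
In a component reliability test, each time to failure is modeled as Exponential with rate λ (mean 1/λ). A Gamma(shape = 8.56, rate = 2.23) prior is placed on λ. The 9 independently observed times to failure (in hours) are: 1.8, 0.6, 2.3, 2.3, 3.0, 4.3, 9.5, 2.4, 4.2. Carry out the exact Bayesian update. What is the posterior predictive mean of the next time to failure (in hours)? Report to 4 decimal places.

With a Gamma(shape α, rate β) prior on the exponential rate λ, the posterior after n observations with total T = Σxᵢ is Gamma(α+n, β+T).
Sum of observations T = 30.4 hours; n = 9.
Posterior: Gamma(8.56+9, 2.23+30.4) = Gamma(17.56, 32.63).
The predictive distribution for the next observation is Lomax; its mean is β/(α−1) = 32.63/16.56 = 1.9704.

1.9704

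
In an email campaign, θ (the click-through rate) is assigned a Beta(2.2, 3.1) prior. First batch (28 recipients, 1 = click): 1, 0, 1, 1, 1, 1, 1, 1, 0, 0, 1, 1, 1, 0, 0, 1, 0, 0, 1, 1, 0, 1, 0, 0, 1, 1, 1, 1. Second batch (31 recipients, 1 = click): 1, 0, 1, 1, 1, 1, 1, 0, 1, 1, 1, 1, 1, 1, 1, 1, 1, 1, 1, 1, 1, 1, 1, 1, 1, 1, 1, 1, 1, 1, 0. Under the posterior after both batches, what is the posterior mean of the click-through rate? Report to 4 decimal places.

0.7496

The Beta prior is conjugate to a Binomial/Bernoulli likelihood; the update adds successes to α and failures to β.
After batch 1: Beta(2.2+18, 3.1+10) = Beta(20.2, 13.1).
After batch 2: Beta(20.2+28, 13.1+3) = Beta(48.2, 16.1).
Posterior mean = α/(α+β) = 48.2/64.3 = 0.7496.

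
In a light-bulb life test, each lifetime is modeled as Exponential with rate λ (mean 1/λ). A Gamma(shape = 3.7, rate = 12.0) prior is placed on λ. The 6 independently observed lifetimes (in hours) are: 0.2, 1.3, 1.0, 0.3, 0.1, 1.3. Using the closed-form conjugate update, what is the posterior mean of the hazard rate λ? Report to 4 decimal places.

0.5988

With a Gamma(shape α, rate β) prior on the exponential rate λ, the posterior after n observations with total T = Σxᵢ is Gamma(α+n, β+T).
Sum of observations T = 4.2 hours; n = 6.
Posterior: Gamma(3.7+6, 12.0+4.2) = Gamma(9.7, 16.2).
Posterior mean of λ = α/β = 9.7/16.2 = 0.5988.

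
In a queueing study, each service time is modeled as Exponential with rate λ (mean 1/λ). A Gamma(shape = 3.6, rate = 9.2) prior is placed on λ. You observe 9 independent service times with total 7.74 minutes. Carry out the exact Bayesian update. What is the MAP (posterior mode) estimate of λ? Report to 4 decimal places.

0.6848

With a Gamma(shape α, rate β) prior on the exponential rate λ, the posterior after n observations with total T = Σxᵢ is Gamma(α+n, β+T).
Posterior: Gamma(3.6+9, 9.2+7.74) = Gamma(12.6, 16.94).
Mode = (α−1)/β = 0.6848.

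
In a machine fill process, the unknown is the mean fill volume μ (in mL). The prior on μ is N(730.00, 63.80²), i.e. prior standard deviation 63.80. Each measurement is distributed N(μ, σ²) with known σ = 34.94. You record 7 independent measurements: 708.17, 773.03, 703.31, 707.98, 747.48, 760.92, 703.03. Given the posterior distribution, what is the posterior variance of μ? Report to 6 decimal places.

For Normal data with known variance σ², a Normal(μ₀, σ₀²) prior on μ is conjugate. Posterior precision = 1/σ₀² + n/σ²; posterior mean is the precision-weighted average of μ₀ and x̄.
σ₀² = 63.80² = 4070.44, σ² = 34.94² = 1220.8036; σ² + n·σ₀² = 1220.8036 + 7·4070.44 = 29713.8836.
Posterior precision = 1/σ₀² + n/σ² = 1/4070.44 + 7/1220.8036 = (σ² + n·σ₀²)/(σ₀²σ²) = 29713.8836/(4070.44·1220.8036); posterior variance σₙ² = σ₀²σ²/(σ² + n·σ₀²) = 4070.44·1220.8036/29713.8836 = 167.235218.

167.235218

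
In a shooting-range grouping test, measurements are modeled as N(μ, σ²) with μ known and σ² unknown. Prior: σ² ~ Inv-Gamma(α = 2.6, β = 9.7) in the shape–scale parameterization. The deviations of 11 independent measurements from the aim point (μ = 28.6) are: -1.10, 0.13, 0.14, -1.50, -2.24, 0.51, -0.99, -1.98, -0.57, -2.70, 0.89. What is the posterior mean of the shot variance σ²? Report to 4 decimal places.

2.9212

With known mean μ and an Inverse-Gamma(α, β) prior on σ², the Normal likelihood is conjugate: posterior is Inv-Gamma(α + n/2, β + Σ(xᵢ−μ)²/2).
Σ(xᵢ−μ)² = (-1.10)² + (0.13)² + (0.14)² + (-1.50)² + (-2.24)² + (0.51)² + (-0.99)² + (-1.98)² + (-0.57)² + (-2.70)² + (0.89)² = 22.0817.
Posterior: Inv-Gamma(2.6 + 11/2, 9.7 + 22.0817/2) = Inv-Gamma(8.10, 20.74085).
E[σ²|data] = β/(α−1) = 20.74085/7.10 = 2.9212.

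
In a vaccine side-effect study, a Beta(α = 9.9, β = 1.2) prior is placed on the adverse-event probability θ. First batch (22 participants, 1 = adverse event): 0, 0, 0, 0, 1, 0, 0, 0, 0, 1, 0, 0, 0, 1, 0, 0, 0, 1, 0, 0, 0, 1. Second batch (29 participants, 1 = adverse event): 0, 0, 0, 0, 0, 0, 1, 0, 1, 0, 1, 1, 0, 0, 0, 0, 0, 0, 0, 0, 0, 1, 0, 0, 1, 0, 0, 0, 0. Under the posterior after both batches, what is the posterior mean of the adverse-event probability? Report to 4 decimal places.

The Beta prior is conjugate to a Binomial/Bernoulli likelihood; the update adds successes to α and failures to β.
After batch 1: Beta(9.9+5, 1.2+17) = Beta(14.9, 18.2).
After batch 2: Beta(14.9+6, 18.2+23) = Beta(20.9, 41.2).
Posterior mean = α/(α+β) = 20.9/62.1 = 0.3366.

0.3366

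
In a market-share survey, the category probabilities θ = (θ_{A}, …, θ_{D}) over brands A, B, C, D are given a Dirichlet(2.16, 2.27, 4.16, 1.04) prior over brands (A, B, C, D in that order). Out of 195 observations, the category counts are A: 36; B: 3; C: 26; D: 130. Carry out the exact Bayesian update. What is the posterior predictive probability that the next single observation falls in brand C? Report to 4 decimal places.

0.1474

The Dirichlet prior is conjugate to the Multinomial likelihood: each posterior αⱼ = prior αⱼ + observed count nⱼ.
Posterior concentration: (38.16, 5.27, 30.16, 131.04), total = 204.63.
P(next = C | data) = α_{C}/Σα = 0.1474.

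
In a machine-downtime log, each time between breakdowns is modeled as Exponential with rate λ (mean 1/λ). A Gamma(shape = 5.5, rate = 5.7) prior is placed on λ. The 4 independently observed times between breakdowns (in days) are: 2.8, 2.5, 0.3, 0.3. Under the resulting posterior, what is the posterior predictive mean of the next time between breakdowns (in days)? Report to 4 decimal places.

With a Gamma(shape α, rate β) prior on the exponential rate λ, the posterior after n observations with total T = Σxᵢ is Gamma(α+n, β+T).
Sum of observations T = 5.9 days; n = 4.
Posterior: Gamma(5.5+4, 5.7+5.9) = Gamma(9.5, 11.6).
The predictive distribution for the next observation is Lomax; its mean is β/(α−1) = 11.6/8.5 = 1.3647.

1.3647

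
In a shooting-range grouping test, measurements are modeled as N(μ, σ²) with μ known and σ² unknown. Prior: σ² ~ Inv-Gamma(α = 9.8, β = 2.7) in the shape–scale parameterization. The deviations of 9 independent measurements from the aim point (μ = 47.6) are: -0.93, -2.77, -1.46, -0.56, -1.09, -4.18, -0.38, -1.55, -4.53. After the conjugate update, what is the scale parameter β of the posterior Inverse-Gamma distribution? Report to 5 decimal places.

29.05565

With known mean μ and an Inverse-Gamma(α, β) prior on σ², the Normal likelihood is conjugate: posterior is Inv-Gamma(α + n/2, β + Σ(xᵢ−μ)²/2).
Σ(xᵢ−μ)² = (-0.93)² + (-2.77)² + (-1.46)² + (-0.56)² + (-1.09)² + (-4.18)² + (-0.38)² + (-1.55)² + (-4.53)² = 52.7113.
Posterior: Inv-Gamma(9.8 + 9/2, 2.7 + 52.7113/2) = Inv-Gamma(14.30, 29.05565).
Posterior β = 29.05565.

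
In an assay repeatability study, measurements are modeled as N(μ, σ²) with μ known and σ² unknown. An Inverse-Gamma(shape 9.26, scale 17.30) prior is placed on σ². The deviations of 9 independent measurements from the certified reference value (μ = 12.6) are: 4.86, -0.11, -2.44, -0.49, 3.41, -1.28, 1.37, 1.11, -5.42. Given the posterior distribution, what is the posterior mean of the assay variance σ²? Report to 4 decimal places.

With known mean μ and an Inverse-Gamma(α, β) prior on σ², the Normal likelihood is conjugate: posterior is Inv-Gamma(α + n/2, β + Σ(xᵢ−μ)²/2).
Σ(xᵢ−μ)² = (4.86)² + (-0.11)² + (-2.44)² + (-0.49)² + (3.41)² + (-1.28)² + (1.37)² + (1.11)² + (-5.42)² = 75.5773.
Posterior: Inv-Gamma(9.26 + 9/2, 17.30 + 75.5773/2) = Inv-Gamma(13.76, 55.08865).
E[σ²|data] = β/(α−1) = 55.08865/12.76 = 4.3173.

4.3173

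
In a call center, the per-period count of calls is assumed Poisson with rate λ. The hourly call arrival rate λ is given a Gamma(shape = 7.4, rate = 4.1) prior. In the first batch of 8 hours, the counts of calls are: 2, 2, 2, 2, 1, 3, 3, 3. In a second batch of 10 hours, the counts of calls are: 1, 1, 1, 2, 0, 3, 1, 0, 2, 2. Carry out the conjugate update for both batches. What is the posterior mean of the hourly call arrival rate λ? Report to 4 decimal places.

1.7376

With a Gamma(shape α, rate β) prior, the Poisson likelihood is conjugate: the posterior is Gamma(α + ΣXᵢ, β + n).
Batch 1: sum of counts S = 18 over n = 8 hours.
After batch 1: Gamma(α+S, β+n) = Gamma(7.4+18, 4.1+8) = Gamma(25.4, 12.1).
Batch 2: sum of counts S = 13 over n = 10 hours.
After batch 2: Gamma(α+S, β+n) = Gamma(25.4+13, 12.1+10) = Gamma(38.4, 22.1).
Posterior mean = α/β = 38.4/22.1 = 1.7376.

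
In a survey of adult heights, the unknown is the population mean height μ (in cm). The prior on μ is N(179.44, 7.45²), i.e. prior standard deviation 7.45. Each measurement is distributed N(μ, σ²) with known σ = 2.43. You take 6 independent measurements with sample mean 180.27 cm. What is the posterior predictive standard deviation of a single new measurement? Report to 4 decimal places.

2.6214

For Normal data with known variance σ², a Normal(μ₀, σ₀²) prior on μ is conjugate. Posterior precision = 1/σ₀² + n/σ²; posterior mean is the precision-weighted average of μ₀ and x̄.
σ₀² = 7.45² = 55.5025, σ² = 2.43² = 5.9049; σ² + n·σ₀² = 5.9049 + 6·55.5025 = 338.9199.
Posterior precision = 1/σ₀² + n/σ² = 1/55.5025 + 6/5.9049 = (σ² + n·σ₀²)/(σ₀²σ²) = 338.9199/(55.5025·5.9049); posterior variance σₙ² = σ₀²σ²/(σ² + n·σ₀²) = 55.5025·5.9049/338.9199 = 0.967003.
Predictive variance for one new observation = σₙ² + σ² = 55.5025·5.9049/338.9199 + 5.9049 = σ²·(σ₀² + 338.9199)/338.9199 = 5.9049·394.4224/338.9199 = 6.871903; SD = √(5.9049·394.4224/338.9199) = 2.6214.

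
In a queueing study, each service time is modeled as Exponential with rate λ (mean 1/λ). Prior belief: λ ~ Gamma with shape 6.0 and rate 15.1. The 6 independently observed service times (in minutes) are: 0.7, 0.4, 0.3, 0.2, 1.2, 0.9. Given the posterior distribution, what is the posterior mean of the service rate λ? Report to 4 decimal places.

0.6383

With a Gamma(shape α, rate β) prior on the exponential rate λ, the posterior after n observations with total T = Σxᵢ is Gamma(α+n, β+T).
Sum of observations T = 3.7 minutes; n = 6.
Posterior: Gamma(6.0+6, 15.1+3.7) = Gamma(12.0, 18.8).
Posterior mean of λ = α/β = 12.0/18.8 = 0.6383.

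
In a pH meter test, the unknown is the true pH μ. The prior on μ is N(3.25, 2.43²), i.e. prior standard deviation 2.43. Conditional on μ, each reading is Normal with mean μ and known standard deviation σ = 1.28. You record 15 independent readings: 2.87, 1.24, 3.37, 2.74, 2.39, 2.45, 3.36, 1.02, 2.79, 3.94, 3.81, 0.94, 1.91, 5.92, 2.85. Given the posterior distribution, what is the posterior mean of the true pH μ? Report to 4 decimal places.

For Normal data with known variance σ², a Normal(μ₀, σ₀²) prior on μ is conjugate. Posterior precision = 1/σ₀² + n/σ²; posterior mean is the precision-weighted average of μ₀ and x̄.
Σxᵢ = 2.87 + 1.24 + 3.37 + 2.74 + 2.39 + 2.45 + 3.36 + 1.02 + 2.79 + 3.94 + 3.81 + 0.94 + 1.91 + 5.92 + 2.85 = 41.6, so n·x̄ = 41.6.
σ₀² = 2.43² = 5.9049, σ² = 1.28² = 1.6384; σ² + n·σ₀² = 1.6384 + 15·5.9049 = 90.2119.
Posterior mean = (μ₀/σ₀² + n·x̄/σ²)/(1/σ₀² + n/σ²) = (σ²·μ₀ + σ₀²·n·x̄)/(σ² + n·σ₀²) = (1.6384·3.25 + 5.9049·41.6)/90.2119 = 250.96864/90.2119 = 2.7820.

2.7820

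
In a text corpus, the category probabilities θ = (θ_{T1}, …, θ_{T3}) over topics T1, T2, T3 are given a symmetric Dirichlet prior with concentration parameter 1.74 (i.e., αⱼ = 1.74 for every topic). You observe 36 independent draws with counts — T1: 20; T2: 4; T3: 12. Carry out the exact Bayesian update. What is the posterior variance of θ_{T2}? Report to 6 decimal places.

0.002839

The Dirichlet prior is conjugate to the Multinomial likelihood: each posterior αⱼ = prior αⱼ + observed count nⱼ.
Posterior concentration: (21.74, 5.74, 13.74), total = 41.22.
Var[θ_j] = α_j(Σα−α_j)/((Σα)²(Σα+1)) = 5.74·35.48/(41.22²·42.22) = 0.002839.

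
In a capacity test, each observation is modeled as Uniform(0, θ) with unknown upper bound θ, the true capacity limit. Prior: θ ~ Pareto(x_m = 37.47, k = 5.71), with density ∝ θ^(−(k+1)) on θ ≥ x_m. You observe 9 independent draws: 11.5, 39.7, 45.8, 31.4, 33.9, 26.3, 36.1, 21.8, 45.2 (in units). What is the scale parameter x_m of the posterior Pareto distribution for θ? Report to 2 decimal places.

A Pareto(scale x_m, shape k) prior on the upper bound θ of Uniform(0, θ) is conjugate: posterior is Pareto(max(x_m, max xᵢ), k + n).
Sample maximum = 45.8; prior scale x_m = 37.47 → posterior scale = max = 45.80.
Posterior shape = 5.71 + 9 = 14.71.
Posterior scale x_m = 45.80.

45.80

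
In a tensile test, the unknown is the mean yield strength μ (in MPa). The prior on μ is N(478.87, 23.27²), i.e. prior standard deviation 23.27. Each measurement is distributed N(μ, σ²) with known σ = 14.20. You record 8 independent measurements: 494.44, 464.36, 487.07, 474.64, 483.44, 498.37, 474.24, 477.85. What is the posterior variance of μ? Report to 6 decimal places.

24.083958

For Normal data with known variance σ², a Normal(μ₀, σ₀²) prior on μ is conjugate. Posterior precision = 1/σ₀² + n/σ²; posterior mean is the precision-weighted average of μ₀ and x̄.
σ₀² = 23.27² = 541.4929, σ² = 14.20² = 201.64; σ² + n·σ₀² = 201.64 + 8·541.4929 = 4533.5832.
Posterior precision = 1/σ₀² + n/σ² = 1/541.4929 + 8/201.64 = (σ² + n·σ₀²)/(σ₀²σ²) = 4533.5832/(541.4929·201.64); posterior variance σₙ² = σ₀²σ²/(σ² + n·σ₀²) = 541.4929·201.64/4533.5832 = 24.083958.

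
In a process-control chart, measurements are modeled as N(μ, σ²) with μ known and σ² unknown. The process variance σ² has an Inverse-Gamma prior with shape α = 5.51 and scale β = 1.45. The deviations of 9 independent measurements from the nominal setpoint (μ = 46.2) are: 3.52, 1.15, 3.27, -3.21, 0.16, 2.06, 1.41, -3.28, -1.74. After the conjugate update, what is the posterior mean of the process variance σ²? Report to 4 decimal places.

3.1994

With known mean μ and an Inverse-Gamma(α, β) prior on σ², the Normal likelihood is conjugate: posterior is Inv-Gamma(α + n/2, β + Σ(xᵢ−μ)²/2).
Σ(xᵢ−μ)² = (3.52)² + (1.15)² + (3.27)² + (-3.21)² + (0.16)² + (2.06)² + (1.41)² + (-3.28)² + (-1.74)² = 54.7532.
Posterior: Inv-Gamma(5.51 + 9/2, 1.45 + 54.7532/2) = Inv-Gamma(10.01, 28.82660).
E[σ²|data] = β/(α−1) = 28.82660/9.01 = 3.1994.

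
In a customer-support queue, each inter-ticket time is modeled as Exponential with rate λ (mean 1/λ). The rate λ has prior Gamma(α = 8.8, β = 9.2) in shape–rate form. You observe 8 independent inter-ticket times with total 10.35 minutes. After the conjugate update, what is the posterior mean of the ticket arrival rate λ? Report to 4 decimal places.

0.8593

With a Gamma(shape α, rate β) prior on the exponential rate λ, the posterior after n observations with total T = Σxᵢ is Gamma(α+n, β+T).
Posterior: Gamma(8.8+8, 9.2+10.35) = Gamma(16.8, 19.55).
Posterior mean of λ = α/β = 16.8/19.55 = 0.8593.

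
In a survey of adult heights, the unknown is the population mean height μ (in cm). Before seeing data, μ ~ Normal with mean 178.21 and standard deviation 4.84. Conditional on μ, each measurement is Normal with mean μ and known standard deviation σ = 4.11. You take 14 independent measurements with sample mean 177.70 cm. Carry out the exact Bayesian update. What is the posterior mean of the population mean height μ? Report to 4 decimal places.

177.7250

For Normal data with known variance σ², a Normal(μ₀, σ₀²) prior on μ is conjugate. Posterior precision = 1/σ₀² + n/σ²; posterior mean is the precision-weighted average of μ₀ and x̄.
n·x̄ = 14·177.70 = 2487.8.
σ₀² = 4.84² = 23.4256, σ² = 4.11² = 16.8921; σ² + n·σ₀² = 16.8921 + 14·23.4256 = 344.8505.
Posterior mean = (μ₀/σ₀² + n·x̄/σ²)/(1/σ₀² + n/σ²) = (σ²·μ₀ + σ₀²·n·x̄)/(σ² + n·σ₀²) = (16.8921·178.21 + 23.4256·2487.8)/344.8505 = 61288.548821/344.8505 = 177.7250.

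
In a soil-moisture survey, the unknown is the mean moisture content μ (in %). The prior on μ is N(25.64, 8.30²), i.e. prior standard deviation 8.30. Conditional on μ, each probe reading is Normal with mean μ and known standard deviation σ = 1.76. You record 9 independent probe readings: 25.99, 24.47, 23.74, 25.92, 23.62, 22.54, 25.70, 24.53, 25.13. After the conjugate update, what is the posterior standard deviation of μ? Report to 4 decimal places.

0.5852

For Normal data with known variance σ², a Normal(μ₀, σ₀²) prior on μ is conjugate. Posterior precision = 1/σ₀² + n/σ²; posterior mean is the precision-weighted average of μ₀ and x̄.
σ₀² = 8.30² = 68.89, σ² = 1.76² = 3.0976; σ² + n·σ₀² = 3.0976 + 9·68.89 = 623.1076.
Posterior precision = 1/σ₀² + n/σ² = 1/68.89 + 9/3.0976 = (σ² + n·σ₀²)/(σ₀²σ²) = 623.1076/(68.89·3.0976); posterior variance σₙ² = σ₀²σ²/(σ² + n·σ₀²) = 68.89·3.0976/623.1076 = 0.342467.
Posterior SD = √σₙ² = √(68.89·3.0976/623.1076) = 0.5852.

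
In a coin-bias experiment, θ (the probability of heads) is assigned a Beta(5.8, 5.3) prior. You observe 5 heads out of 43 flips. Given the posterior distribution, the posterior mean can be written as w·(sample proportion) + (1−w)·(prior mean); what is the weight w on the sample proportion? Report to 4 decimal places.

0.7948

The Beta prior is conjugate to a Binomial/Bernoulli likelihood; the update adds successes to α and failures to β.
Posterior mean = (α₀+k)/(α₀+β₀+n) = [n/(α₀+β₀+n)]·(k/n) + [(α₀+β₀)/(α₀+β₀+n)]·α₀/(α₀+β₀), so only n and the prior enter the weight.
The weight on the data is w = n/(α₀+β₀+n) = 43/(5.8+5.3+43) = 43/54.1 = 0.7948.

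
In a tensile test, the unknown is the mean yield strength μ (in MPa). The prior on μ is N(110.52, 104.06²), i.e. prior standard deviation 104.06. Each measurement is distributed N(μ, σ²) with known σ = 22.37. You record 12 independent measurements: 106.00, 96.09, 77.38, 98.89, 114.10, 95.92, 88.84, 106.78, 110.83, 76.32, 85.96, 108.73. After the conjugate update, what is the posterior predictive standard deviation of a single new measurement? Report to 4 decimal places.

For Normal data with known variance σ², a Normal(μ₀, σ₀²) prior on μ is conjugate. Posterior precision = 1/σ₀² + n/σ²; posterior mean is the precision-weighted average of μ₀ and x̄.
σ₀² = 104.06² = 10828.4836, σ² = 22.37² = 500.4169; σ² + n·σ₀² = 500.4169 + 12·10828.4836 = 130442.2201.
Posterior precision = 1/σ₀² + n/σ² = 1/10828.4836 + 12/500.4169 = (σ² + n·σ₀²)/(σ₀²σ²) = 130442.2201/(10828.4836·500.4169); posterior variance σₙ² = σ₀²σ²/(σ² + n·σ₀²) = 10828.4836·500.4169/130442.2201 = 41.541429.
Predictive variance for one new observation = σₙ² + σ² = 10828.4836·500.4169/130442.2201 + 500.4169 = σ²·(σ₀² + 130442.2201)/130442.2201 = 500.4169·141270.7037/130442.2201 = 541.958329; SD = √(500.4169·141270.7037/130442.2201) = 23.2800.

23.2800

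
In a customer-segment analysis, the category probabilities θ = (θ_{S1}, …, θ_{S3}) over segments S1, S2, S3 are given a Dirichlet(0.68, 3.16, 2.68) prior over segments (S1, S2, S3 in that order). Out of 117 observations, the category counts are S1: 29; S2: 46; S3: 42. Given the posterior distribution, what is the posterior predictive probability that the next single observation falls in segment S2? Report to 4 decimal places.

0.3980

The Dirichlet prior is conjugate to the Multinomial likelihood: each posterior αⱼ = prior αⱼ + observed count nⱼ.
Posterior concentration: (29.68, 49.16, 44.68), total = 123.52.
P(next = S2 | data) = α_{S2}/Σα = 0.3980.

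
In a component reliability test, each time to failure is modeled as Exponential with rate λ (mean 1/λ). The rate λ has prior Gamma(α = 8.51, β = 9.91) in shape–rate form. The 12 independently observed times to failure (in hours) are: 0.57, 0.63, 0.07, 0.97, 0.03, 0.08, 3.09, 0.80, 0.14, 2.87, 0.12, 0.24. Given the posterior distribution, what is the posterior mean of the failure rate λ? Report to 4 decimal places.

With a Gamma(shape α, rate β) prior on the exponential rate λ, the posterior after n observations with total T = Σxᵢ is Gamma(α+n, β+T).
Sum of observations T = 9.61 hours; n = 12.
Posterior: Gamma(8.51+12, 9.91+9.61) = Gamma(20.51, 19.52).
Posterior mean of λ = α/β = 20.51/19.52 = 1.0507.

1.0507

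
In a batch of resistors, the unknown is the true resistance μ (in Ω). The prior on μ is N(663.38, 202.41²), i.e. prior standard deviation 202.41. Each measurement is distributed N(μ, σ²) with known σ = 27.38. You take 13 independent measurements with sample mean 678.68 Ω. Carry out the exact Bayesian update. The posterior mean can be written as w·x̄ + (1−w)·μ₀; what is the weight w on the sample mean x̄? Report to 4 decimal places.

0.9986

For Normal data with known variance σ², a Normal(μ₀, σ₀²) prior on μ is conjugate. Posterior precision = 1/σ₀² + n/σ²; posterior mean is the precision-weighted average of μ₀ and x̄.
σ₀² = 202.41² = 40969.8081, σ² = 27.38² = 749.6644. Prior precision 1/σ₀² = 1/40969.8081; data precision n/σ² = 13/749.6644.
w = (n/σ²)/(1/σ₀² + n/σ²) = n·σ₀²/(σ² + n·σ₀²) = 13·40969.8081/(749.6644 + 13·40969.8081) = 532607.5053/533357.1697 = 0.9986.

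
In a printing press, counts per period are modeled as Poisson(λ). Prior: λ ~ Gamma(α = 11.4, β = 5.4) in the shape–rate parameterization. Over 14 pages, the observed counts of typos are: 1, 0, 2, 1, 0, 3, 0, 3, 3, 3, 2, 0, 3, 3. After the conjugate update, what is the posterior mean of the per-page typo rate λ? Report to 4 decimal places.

With a Gamma(shape α, rate β) prior, the Poisson likelihood is conjugate: the posterior is Gamma(α + ΣXᵢ, β + n).
Sum of counts S = 24 over n = 14 pages.
Posterior: Gamma(α+S, β+n) = Gamma(11.4+24, 5.4+14) = Gamma(35.4, 19.4).
Posterior mean = α/β = 35.4/19.4 = 1.8247.

1.8247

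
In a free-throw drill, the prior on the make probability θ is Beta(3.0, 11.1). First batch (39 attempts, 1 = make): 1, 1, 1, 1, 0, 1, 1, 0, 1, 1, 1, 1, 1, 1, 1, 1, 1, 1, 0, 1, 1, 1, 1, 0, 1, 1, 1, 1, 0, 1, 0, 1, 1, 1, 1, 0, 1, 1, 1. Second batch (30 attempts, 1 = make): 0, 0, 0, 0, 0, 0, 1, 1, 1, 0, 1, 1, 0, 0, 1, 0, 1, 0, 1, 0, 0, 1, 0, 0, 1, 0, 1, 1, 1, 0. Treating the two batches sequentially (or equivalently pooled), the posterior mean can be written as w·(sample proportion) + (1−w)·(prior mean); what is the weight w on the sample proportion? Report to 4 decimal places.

0.8303

The Beta prior is conjugate to a Binomial/Bernoulli likelihood; the update adds successes to α and failures to β.
Total number of attempts: n = 39 + 30 = 69.
Posterior mean = (α₀+k)/(α₀+β₀+n) = [n/(α₀+β₀+n)]·(k/n) + [(α₀+β₀)/(α₀+β₀+n)]·α₀/(α₀+β₀), so only n and the prior enter the weight.
The weight on the data is w = n/(α₀+β₀+n) = 69/(3.0+11.1+69) = 69/83.1 = 0.8303.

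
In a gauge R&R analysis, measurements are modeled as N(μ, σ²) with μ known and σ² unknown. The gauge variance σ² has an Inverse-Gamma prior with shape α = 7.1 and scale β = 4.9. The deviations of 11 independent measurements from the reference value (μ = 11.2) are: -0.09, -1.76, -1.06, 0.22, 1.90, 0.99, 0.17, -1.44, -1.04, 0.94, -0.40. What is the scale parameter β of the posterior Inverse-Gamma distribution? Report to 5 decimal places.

With known mean μ and an Inverse-Gamma(α, β) prior on σ², the Normal likelihood is conjugate: posterior is Inv-Gamma(α + n/2, β + Σ(xᵢ−μ)²/2).
Σ(xᵢ−μ)² = (-0.09)² + (-1.76)² + (-1.06)² + (0.22)² + (1.90)² + (0.99)² + (0.17)² + (-1.44)² + (-1.04)² + (0.94)² + (-0.40)² = 13.0955.
Posterior: Inv-Gamma(7.1 + 11/2, 4.9 + 13.0955/2) = Inv-Gamma(12.60, 11.44775).
Posterior β = 11.44775.

11.44775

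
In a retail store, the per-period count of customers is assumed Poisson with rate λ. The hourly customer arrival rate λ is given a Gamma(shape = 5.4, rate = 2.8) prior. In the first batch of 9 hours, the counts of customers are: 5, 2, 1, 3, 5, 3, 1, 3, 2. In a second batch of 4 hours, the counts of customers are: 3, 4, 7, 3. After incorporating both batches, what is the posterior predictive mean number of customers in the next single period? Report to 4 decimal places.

3.0000

With a Gamma(shape α, rate β) prior, the Poisson likelihood is conjugate: the posterior is Gamma(α + ΣXᵢ, β + n).
Batch 1: sum of counts S = 25 over n = 9 hours.
After batch 1: Gamma(α+S, β+n) = Gamma(5.4+25, 2.8+9) = Gamma(30.4, 11.8).
Batch 2: sum of counts S = 17 over n = 4 hours.
After batch 2: Gamma(α+S, β+n) = Gamma(30.4+17, 11.8+4) = Gamma(47.4, 15.8).
The predictive distribution for one future period is NegBinom with mean α/β = 3.0000.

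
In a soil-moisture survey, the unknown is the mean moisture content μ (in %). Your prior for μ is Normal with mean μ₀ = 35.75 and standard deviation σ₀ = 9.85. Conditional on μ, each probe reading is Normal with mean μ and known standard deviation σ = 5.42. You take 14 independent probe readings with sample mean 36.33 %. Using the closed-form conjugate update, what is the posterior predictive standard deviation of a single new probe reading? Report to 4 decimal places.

For Normal data with known variance σ², a Normal(μ₀, σ₀²) prior on μ is conjugate. Posterior precision = 1/σ₀² + n/σ²; posterior mean is the precision-weighted average of μ₀ and x̄.
σ₀² = 9.85² = 97.0225, σ² = 5.42² = 29.3764; σ² + n·σ₀² = 29.3764 + 14·97.0225 = 1387.6914.
Posterior precision = 1/σ₀² + n/σ² = 1/97.0225 + 14/29.3764 = (σ² + n·σ₀²)/(σ₀²σ²) = 1387.6914/(97.0225·29.3764); posterior variance σₙ² = σ₀²σ²/(σ² + n·σ₀²) = 97.0225·29.3764/1387.6914 = 2.053895.
Predictive variance for one new observation = σₙ² + σ² = 97.0225·29.3764/1387.6914 + 29.3764 = σ²·(σ₀² + 1387.6914)/1387.6914 = 29.3764·1484.7139/1387.6914 = 31.430295; SD = √(29.3764·1484.7139/1387.6914) = 5.6063.

5.6063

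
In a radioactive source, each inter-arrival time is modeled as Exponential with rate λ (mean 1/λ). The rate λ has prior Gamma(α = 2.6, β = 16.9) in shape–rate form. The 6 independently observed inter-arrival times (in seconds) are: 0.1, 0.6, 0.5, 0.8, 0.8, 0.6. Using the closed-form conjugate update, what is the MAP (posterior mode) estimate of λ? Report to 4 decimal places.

With a Gamma(shape α, rate β) prior on the exponential rate λ, the posterior after n observations with total T = Σxᵢ is Gamma(α+n, β+T).
Sum of observations T = 3.4 seconds; n = 6.
Posterior: Gamma(2.6+6, 16.9+3.4) = Gamma(8.6, 20.3).
Mode = (α−1)/β = 0.3744.

0.3744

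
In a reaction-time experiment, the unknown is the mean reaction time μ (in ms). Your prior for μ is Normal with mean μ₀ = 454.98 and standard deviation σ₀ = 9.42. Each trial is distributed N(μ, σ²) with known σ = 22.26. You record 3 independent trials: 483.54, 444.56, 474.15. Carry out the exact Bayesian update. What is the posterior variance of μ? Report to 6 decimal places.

For Normal data with known variance σ², a Normal(μ₀, σ₀²) prior on μ is conjugate. Posterior precision = 1/σ₀² + n/σ²; posterior mean is the precision-weighted average of μ₀ and x̄.
σ₀² = 9.42² = 88.7364, σ² = 22.26² = 495.5076; σ² + n·σ₀² = 495.5076 + 3·88.7364 = 761.7168.
Posterior precision = 1/σ₀² + n/σ² = 1/88.7364 + 3/495.5076 = (σ² + n·σ₀²)/(σ₀²σ²) = 761.7168/(88.7364·495.5076); posterior variance σₙ² = σ₀²σ²/(σ² + n·σ₀²) = 88.7364·495.5076/761.7168 = 57.724289.

57.724289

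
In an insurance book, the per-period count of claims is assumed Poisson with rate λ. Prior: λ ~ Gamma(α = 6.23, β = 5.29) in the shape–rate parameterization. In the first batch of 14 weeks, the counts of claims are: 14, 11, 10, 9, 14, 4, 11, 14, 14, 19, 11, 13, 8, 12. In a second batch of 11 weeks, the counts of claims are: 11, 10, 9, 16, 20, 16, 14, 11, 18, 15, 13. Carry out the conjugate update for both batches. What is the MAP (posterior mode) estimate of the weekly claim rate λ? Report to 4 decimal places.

10.6382

With a Gamma(shape α, rate β) prior, the Poisson likelihood is conjugate: the posterior is Gamma(α + ΣXᵢ, β + n).
Batch 1: sum of counts S = 164 over n = 14 weeks.
After batch 1: Gamma(α+S, β+n) = Gamma(6.23+164, 5.29+14) = Gamma(170.23, 19.29).
Batch 2: sum of counts S = 153 over n = 11 weeks.
After batch 2: Gamma(α+S, β+n) = Gamma(170.23+153, 19.29+11) = Gamma(323.23, 30.29).
Mode of Gamma(α,β) for α≥1 is (α−1)/β = 322.23/30.29 = 10.6382.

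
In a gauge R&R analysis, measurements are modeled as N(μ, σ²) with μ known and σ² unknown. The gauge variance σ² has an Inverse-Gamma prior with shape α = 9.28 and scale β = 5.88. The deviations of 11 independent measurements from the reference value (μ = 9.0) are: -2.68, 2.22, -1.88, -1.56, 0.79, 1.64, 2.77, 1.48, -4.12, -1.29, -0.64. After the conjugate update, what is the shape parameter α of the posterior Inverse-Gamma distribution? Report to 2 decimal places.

With known mean μ and an Inverse-Gamma(α, β) prior on σ², the Normal likelihood is conjugate: posterior is Inv-Gamma(α + n/2, β + Σ(xᵢ−μ)²/2).
Σ(xᵢ−μ)² = (-2.68)² + (2.22)² + (-1.88)² + (-1.56)² + (0.79)² + (1.64)² + (2.77)² + (1.48)² + (-4.12)² + (-1.29)² + (-0.64)² = 50.3039.
Posterior: Inv-Gamma(9.28 + 11/2, 5.88 + 50.3039/2) = Inv-Gamma(14.78, 31.03195).
Posterior α = 14.78.

14.78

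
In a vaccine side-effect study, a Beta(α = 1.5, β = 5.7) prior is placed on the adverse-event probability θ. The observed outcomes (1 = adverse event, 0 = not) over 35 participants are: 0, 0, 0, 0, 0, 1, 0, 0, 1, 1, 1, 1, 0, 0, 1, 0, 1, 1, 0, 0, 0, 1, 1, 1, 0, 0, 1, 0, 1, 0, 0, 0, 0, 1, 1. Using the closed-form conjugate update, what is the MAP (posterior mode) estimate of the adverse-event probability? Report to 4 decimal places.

0.3856

The Beta prior is conjugate to a Binomial/Bernoulli likelihood; the update adds successes to α and failures to β.
Posterior: Beta(α+k, β+n−k) = Beta(1.5+15, 5.7+20) = Beta(16.5, 25.7).
Mode of Beta(a,b) for a,b>1 is (a−1)/(a+b−2) = 15.5/40.2 = 0.3856.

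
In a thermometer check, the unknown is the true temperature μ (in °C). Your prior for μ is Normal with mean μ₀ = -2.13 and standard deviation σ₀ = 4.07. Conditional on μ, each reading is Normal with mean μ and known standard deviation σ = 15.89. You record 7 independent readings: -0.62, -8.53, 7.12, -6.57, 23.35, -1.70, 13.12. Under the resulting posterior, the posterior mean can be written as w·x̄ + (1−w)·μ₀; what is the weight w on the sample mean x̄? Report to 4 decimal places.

For Normal data with known variance σ², a Normal(μ₀, σ₀²) prior on μ is conjugate. Posterior precision = 1/σ₀² + n/σ²; posterior mean is the precision-weighted average of μ₀ and x̄.
σ₀² = 4.07² = 16.5649, σ² = 15.89² = 252.4921. Prior precision 1/σ₀² = 1/16.5649; data precision n/σ² = 7/252.4921.
w = (n/σ²)/(1/σ₀² + n/σ²) = n·σ₀²/(σ² + n·σ₀²) = 7·16.5649/(252.4921 + 7·16.5649) = 115.9543/368.4464 = 0.3147.

0.3147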